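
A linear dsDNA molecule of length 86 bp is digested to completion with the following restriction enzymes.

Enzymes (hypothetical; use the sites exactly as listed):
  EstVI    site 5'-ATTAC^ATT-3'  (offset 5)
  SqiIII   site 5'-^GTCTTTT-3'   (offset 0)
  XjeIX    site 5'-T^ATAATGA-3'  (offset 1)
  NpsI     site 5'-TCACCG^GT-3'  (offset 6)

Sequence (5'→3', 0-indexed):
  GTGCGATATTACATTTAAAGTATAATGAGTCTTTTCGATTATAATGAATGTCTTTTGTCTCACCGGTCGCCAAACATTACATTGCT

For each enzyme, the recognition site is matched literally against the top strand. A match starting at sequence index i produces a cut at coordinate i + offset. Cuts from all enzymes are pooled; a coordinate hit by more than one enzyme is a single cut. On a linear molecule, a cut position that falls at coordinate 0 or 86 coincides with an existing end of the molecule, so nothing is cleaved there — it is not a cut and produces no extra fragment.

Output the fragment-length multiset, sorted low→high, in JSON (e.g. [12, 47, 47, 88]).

Scan for sites:
  EstVI (ATTACATT, off=5): starts [7, 75] → cuts [12, 80]
  SqiIII (GTCTTTT, off=0): starts [28, 49] → cuts [28, 49]
  XjeIX (TATAATGA, off=1): starts [20, 39] → cuts [21, 40]
  NpsI (TCACCGGT, off=6): starts [59] → cuts [65]

All cut coordinates (distinct, sorted): [12, 21, 28, 40, 49, 65, 80]

Fragment lengths:
  [0,12): 12 bp
  [12,21): 9 bp
  [21,28): 7 bp
  [28,40): 12 bp
  [40,49): 9 bp
  [49,65): 16 bp
  [65,80): 15 bp
  [80,86): 6 bp

[6,7,9,9,12,12,15,16]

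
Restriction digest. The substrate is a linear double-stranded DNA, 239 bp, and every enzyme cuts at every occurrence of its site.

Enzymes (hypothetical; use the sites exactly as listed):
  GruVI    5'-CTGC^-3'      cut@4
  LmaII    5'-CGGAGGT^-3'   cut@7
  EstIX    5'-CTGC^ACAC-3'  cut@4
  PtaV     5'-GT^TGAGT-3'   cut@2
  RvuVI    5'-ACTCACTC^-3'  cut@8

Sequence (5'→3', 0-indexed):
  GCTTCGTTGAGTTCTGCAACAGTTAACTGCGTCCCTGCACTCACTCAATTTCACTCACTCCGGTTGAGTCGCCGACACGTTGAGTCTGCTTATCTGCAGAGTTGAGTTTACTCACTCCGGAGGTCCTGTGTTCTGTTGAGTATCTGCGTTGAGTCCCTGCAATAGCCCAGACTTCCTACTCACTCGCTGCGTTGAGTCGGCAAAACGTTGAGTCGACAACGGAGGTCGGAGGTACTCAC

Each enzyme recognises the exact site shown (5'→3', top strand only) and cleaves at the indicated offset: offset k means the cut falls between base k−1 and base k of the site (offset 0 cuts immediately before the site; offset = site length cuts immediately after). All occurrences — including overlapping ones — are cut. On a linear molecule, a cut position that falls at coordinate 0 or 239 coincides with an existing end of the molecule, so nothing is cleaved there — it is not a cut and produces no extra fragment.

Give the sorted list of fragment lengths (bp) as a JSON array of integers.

Site scan:
  GruVI CTGC/4: at [13, 26, 34, 85, 93, 143, 156, 186] ⇒ [17, 30, 38, 89, 97, 147, 160, 190]
  LmaII CGGAGGT/7: at [117, 219, 226] ⇒ [124, 226, 233]
  EstIX (CTGCACAC, off=4): no sites
  PtaV GTTGAGT/2: at [5, 62, 78, 100, 134, 147, 190, 206] ⇒ [7, 64, 80, 102, 136, 149, 192, 208]
  RvuVI ACTCACTC/8: at [38, 52, 109, 177] ⇒ [46, 60, 117, 185]

Pooled cuts: [7, 17, 30, 38, 46, 60, 64, 80, 89, 97, 102, 117, 124, 136, 147, 149, 160, 185, 190, 192, 208, 226, 233]

Fragments:
  [0,7): 7 bp
  [7,17): 10 bp
  [17,30): 13 bp
  [30,38): 8 bp
  [38,46): 8 bp
  [46,60): 14 bp
  [60,64): 4 bp
  [64,80): 16 bp
  [80,89): 9 bp
  [89,97): 8 bp
  [97,102): 5 bp
  [102,117): 15 bp
  [117,124): 7 bp
  [124,136): 12 bp
  [136,147): 11 bp
  [147,149): 2 bp
  [149,160): 11 bp
  [160,185): 25 bp
  [185,190): 5 bp
  [190,192): 2 bp
  [192,208): 16 bp
  [208,226): 18 bp
  [226,233): 7 bp
  [233,239): 6 bp

[2,2,4,5,5,6,7,7,7,8,8,8,9,10,11,11,12,13,14,15,16,16,18,25]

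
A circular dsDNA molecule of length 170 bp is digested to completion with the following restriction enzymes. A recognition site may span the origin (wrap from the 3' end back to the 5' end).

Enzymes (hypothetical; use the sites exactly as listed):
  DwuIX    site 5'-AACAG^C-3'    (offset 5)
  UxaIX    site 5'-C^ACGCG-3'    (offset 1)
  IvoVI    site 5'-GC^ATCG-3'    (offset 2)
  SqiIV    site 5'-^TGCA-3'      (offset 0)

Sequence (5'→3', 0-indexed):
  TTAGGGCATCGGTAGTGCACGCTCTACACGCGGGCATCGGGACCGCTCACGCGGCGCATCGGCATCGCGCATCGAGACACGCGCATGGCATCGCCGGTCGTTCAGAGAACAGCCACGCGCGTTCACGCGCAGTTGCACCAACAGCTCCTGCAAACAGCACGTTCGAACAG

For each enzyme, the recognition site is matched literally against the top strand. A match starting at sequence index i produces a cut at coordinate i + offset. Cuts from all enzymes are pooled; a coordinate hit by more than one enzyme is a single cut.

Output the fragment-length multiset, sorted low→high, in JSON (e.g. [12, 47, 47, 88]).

[2,4,6,7,8,8,8,9,9,9,10,11,11,12,13,20,23]

Scan for sites:
  DwuIX (AACAGC, off=5): starts [107, 139, 152] → cuts [112, 144, 157]
  UxaIX (CACGCG, off=1): starts [26, 47, 77, 113, 123] → cuts [27, 48, 78, 114, 124]
  IvoVI (GCATCG, off=2): starts [5, 33, 55, 61, 68, 87] → cuts [7, 35, 57, 63, 70, 89]
  SqiIV (TGCA, off=0): starts [15, 133, 148] → cuts [15, 133, 148]

Pooled cuts: [7, 15, 27, 35, 48, 57, 63, 70, 78, 89, 112, 114, 124, 133, 144, 148, 157]

Fragment lengths:
  7→15: 8 bp
  15→27: 12 bp
  27→35: 8 bp
  35→48: 13 bp
  48→57: 9 bp
  57→63: 6 bp
  63→70: 7 bp
  70→78: 8 bp
  78→89: 11 bp
  89→112: 23 bp
  112→114: 2 bp
  114→124: 10 bp
  124→133: 9 bp
  133→144: 11 bp
  144→148: 4 bp
  148→157: 9 bp
  157→7 (wrap): 170-157+7 = 20 bp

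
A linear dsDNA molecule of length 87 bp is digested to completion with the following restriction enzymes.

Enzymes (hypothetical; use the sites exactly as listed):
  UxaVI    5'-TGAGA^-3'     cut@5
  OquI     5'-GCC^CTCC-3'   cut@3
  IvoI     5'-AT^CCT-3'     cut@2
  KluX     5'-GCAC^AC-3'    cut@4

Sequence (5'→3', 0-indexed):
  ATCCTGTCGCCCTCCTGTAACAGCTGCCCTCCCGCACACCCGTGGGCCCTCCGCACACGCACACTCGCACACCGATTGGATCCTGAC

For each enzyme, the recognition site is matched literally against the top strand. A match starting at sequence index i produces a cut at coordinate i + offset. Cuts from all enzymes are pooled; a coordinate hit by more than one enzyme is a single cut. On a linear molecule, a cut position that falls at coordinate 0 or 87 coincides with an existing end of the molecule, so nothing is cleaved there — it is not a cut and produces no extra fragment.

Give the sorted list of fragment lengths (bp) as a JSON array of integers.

Scan for sites:
  UxaVI (TGAGA, off=5): no sites
  OquI GCCCTCC/3: at [8, 25, 45] ⇒ [11, 28, 48]
  IvoI ATCCT/2: at [0, 79] ⇒ [2, 81]
  KluX GCACAC/4: at [33, 52, 58, 66] ⇒ [37, 56, 62, 70]

All cut coordinates (distinct, sorted): [2, 11, 28, 37, 48, 56, 62, 70, 81]

Fragment lengths:
  [0,2): 2 bp
  [2,11): 9 bp
  [11,28): 17 bp
  [28,37): 9 bp
  [37,48): 11 bp
  [48,56): 8 bp
  [56,62): 6 bp
  [62,70): 8 bp
  [70,81): 11 bp
  [81,87): 6 bp

[2,6,6,8,8,9,9,11,11,17]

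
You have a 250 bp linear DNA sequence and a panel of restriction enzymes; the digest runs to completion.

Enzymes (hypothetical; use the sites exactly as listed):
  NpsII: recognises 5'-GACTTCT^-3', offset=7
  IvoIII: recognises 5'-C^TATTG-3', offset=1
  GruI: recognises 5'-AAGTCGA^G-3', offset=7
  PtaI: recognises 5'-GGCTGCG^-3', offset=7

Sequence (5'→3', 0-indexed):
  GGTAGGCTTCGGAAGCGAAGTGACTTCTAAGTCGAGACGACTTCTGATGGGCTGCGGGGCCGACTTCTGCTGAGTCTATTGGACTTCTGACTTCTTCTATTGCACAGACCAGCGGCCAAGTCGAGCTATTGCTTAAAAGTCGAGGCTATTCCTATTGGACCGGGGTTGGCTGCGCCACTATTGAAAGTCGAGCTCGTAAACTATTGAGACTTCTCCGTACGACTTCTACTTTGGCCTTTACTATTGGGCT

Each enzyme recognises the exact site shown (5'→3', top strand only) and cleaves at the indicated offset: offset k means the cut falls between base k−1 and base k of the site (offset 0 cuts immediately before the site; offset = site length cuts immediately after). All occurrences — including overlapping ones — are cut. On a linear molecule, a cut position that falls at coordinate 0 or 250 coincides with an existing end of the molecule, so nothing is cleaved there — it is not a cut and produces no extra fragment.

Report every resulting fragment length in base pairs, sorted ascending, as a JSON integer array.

Per-enzyme occurrences:
  NpsII GACTTCT/7: at [21, 38, 61, 81, 88, 207, 220] ⇒ [28, 45, 68, 88, 95, 214, 227]
  IvoIII CTATTG/1: at [75, 96, 125, 151, 177, 200, 240] ⇒ [76, 97, 126, 152, 178, 201, 241]
  GruI AAGTCGAG/7: at [28, 117, 136, 184] ⇒ [35, 124, 143, 191]
  PtaI GGCTGCG/7: at [49, 167] ⇒ [56, 174]

Pooled cuts: [28, 35, 45, 56, 68, 76, 88, 95, 97, 124, 126, 143, 152, 174, 178, 191, 201, 214, 227, 241]

Fragment lengths:
  [0,28): 28 bp
  [28,35): 7 bp
  [35,45): 10 bp
  [45,56): 11 bp
  [56,68): 12 bp
  [68,76): 8 bp
  [76,88): 12 bp
  [88,95): 7 bp
  [95,97): 2 bp
  [97,124): 27 bp
  [124,126): 2 bp
  [126,143): 17 bp
  [143,152): 9 bp
  [152,174): 22 bp
  [174,178): 4 bp
  [178,191): 13 bp
  [191,201): 10 bp
  [201,214): 13 bp
  [214,227): 13 bp
  [227,241): 14 bp
  [241,250): 9 bp

[2,2,4,7,7,8,9,9,10,10,11,12,12,13,13,13,14,17,22,27,28]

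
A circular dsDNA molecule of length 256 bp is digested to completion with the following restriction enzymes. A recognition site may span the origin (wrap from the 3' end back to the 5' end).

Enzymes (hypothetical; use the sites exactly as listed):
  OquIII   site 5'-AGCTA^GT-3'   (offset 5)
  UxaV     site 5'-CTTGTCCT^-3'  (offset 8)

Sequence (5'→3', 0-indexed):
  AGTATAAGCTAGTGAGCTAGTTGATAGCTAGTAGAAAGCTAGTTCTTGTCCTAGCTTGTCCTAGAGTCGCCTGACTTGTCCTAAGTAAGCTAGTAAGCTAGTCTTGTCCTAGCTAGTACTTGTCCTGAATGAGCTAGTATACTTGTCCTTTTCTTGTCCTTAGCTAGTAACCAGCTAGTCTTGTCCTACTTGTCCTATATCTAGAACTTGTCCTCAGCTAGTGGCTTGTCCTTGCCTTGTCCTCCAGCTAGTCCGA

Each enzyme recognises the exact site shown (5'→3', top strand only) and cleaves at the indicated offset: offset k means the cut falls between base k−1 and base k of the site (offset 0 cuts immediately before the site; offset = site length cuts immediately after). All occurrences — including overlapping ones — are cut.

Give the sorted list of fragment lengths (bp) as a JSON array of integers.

[5,6,6,7,8,8,9,10,10,10,10,10,11,11,11,11,11,11,11,12,13,17,18,20]

Per-enzyme occurrences:
  OquIII AGCTAGT/5: at [6, 14, 25, 36, 87, 95, 110, 131, 161, 172, 215, 245] ⇒ [11, 19, 30, 41, 92, 100, 115, 136, 166, 177, 220, 250]
  UxaV CTTGTCCT/8: at [44, 54, 74, 102, 118, 141, 152, 179, 188, 206, 224, 235] ⇒ [52, 62, 82, 110, 126, 149, 160, 187, 196, 214, 232, 243]

All cut coordinates (distinct, sorted): [11, 19, 30, 41, 52, 62, 82, 92, 100, 110, 115, 126, 136, 149, 160, 166, 177, 187, 196, 214, 220, 232, 243, 250]

Fragment lengths:
  11→19: 8 bp
  19→30: 11 bp
  30→41: 11 bp
  41→52: 11 bp
  52→62: 10 bp
  62→82: 20 bp
  82→92: 10 bp
  92→100: 8 bp
  100→110: 10 bp
  110→115: 5 bp
  115→126: 11 bp
  126→136: 10 bp
  136→149: 13 bp
  149→160: 11 bp
  160→166: 6 bp
  166→177: 11 bp
  177→187: 10 bp
  187→196: 9 bp
  196→214: 18 bp
  214→220: 6 bp
  220→232: 12 bp
  232→243: 11 bp
  243→250: 7 bp
  250→11 (wrap): 256-250+11 = 17 bp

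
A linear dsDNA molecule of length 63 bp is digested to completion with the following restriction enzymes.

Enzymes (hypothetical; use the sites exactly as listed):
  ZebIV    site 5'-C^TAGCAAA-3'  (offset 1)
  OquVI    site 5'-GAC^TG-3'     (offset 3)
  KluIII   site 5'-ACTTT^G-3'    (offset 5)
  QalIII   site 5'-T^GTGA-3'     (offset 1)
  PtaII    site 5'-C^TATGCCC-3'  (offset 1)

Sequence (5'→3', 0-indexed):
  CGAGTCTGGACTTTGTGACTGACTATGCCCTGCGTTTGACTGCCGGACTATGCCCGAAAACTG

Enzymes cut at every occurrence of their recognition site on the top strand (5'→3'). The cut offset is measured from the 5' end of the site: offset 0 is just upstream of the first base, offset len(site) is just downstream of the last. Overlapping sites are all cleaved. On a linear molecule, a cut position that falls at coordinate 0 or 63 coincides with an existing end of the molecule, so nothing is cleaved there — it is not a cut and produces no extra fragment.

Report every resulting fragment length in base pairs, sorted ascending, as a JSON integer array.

Per-enzyme occurrences:
  ZebIV (CTAGCAAA, off=1): no sites
  OquVI (GACTG, off=3): starts [16, 37] → cuts [19, 40]
  KluIII (ACTTTG, off=5): starts [9] → cuts [14]
  QalIII (TGTGA, off=1): starts [13] → cuts [14]
  PtaII (CTATGCCC, off=1): starts [22, 47] → cuts [23, 48]

All cut coordinates (distinct, sorted): [14, 19, 23, 40, 48]

Fragment lengths:
  [0,14): 14 bp
  [14,19): 5 bp
  [19,23): 4 bp
  [23,40): 17 bp
  [40,48): 8 bp
  [48,63): 15 bp

[4,5,8,14,15,17]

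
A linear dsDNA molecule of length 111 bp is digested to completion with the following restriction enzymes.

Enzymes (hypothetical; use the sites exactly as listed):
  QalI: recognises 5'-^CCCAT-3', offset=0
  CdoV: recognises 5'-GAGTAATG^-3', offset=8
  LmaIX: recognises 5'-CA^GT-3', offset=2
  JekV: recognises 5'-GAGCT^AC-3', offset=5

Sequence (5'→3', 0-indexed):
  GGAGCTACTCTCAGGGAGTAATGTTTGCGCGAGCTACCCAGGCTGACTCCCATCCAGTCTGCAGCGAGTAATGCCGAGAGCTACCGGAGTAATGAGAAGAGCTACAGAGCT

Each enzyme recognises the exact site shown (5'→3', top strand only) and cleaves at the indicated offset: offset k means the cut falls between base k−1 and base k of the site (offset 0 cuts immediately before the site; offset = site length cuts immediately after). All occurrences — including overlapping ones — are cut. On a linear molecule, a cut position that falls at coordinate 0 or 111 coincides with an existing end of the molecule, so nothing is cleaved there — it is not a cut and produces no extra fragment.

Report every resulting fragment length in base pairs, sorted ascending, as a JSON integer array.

Site scan:
  QalI (CCCAT, off=0): starts [48] → cuts [48]
  CdoV (GAGTAATG, off=8): starts [15, 65, 86] → cuts [23, 73, 94]
  LmaIX (CAGT, off=2): starts [54] → cuts [56]
  JekV (GAGCTAC, off=5): starts [1, 30, 77, 98] → cuts [6, 35, 82, 103]

Pooled cuts: [6, 23, 35, 48, 56, 73, 82, 94, 103]

Fragments:
  [0,6): 6 bp
  [6,23): 17 bp
  [23,35): 12 bp
  [35,48): 13 bp
  [48,56): 8 bp
  [56,73): 17 bp
  [73,82): 9 bp
  [82,94): 12 bp
  [94,103): 9 bp
  [103,111): 8 bp

[6,8,8,9,9,12,12,13,17,17]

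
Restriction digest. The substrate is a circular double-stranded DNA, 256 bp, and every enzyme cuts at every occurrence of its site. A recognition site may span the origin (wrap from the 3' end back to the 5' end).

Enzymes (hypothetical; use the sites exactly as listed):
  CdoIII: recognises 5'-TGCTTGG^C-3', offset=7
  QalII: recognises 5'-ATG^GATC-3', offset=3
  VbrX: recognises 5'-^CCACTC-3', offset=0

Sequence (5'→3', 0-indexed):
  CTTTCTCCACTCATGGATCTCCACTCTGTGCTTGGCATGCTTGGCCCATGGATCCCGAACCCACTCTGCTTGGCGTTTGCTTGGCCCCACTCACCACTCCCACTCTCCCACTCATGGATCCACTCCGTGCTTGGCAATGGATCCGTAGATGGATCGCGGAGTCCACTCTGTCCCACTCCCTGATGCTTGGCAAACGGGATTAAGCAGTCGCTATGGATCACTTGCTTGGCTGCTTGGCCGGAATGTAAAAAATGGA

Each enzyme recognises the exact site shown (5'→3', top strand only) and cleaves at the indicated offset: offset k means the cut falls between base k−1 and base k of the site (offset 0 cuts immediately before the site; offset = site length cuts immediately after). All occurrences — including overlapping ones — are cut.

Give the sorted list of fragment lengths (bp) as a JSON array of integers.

[2,3,5,5,6,6,7,8,8,9,9,9,10,10,11,11,12,13,14,15,15,18,25,25]

Per-enzyme occurrences:
  CdoIII (TGCTTGGC, off=7): starts [28, 37, 66, 77, 127, 183, 222, 230] → cuts [35, 44, 73, 84, 134, 190, 229, 237]
  QalII (ATGGATC, off=3): starts [12, 47, 113, 136, 148, 212] → cuts [15, 50, 116, 139, 151, 215]
  VbrX (CCACTC, off=0): starts [6, 20, 60, 86, 93, 99, 107, 119, 162, 172] → cuts [6, 20, 60, 86, 93, 99, 107, 119, 162, 172]

All cut coordinates (distinct, sorted): [6, 15, 20, 35, 44, 50, 60, 73, 84, 86, 93, 99, 107, 116, 119, 134, 139, 151, 162, 172, 190, 215, 229, 237]

Fragment lengths:
  6→15: 9 bp
  15→20: 5 bp
  20→35: 15 bp
  35→44: 9 bp
  44→50: 6 bp
  50→60: 10 bp
  60→73: 13 bp
  73→84: 11 bp
  84→86: 2 bp
  86→93: 7 bp
  93→99: 6 bp
  99→107: 8 bp
  107→116: 9 bp
  116→119: 3 bp
  119→134: 15 bp
  134→139: 5 bp
  139→151: 12 bp
  151→162: 11 bp
  162→172: 10 bp
  172→190: 18 bp
  190→215: 25 bp
  215→229: 14 bp
  229→237: 8 bp
  237→6 (wrap): 256-237+6 = 25 bp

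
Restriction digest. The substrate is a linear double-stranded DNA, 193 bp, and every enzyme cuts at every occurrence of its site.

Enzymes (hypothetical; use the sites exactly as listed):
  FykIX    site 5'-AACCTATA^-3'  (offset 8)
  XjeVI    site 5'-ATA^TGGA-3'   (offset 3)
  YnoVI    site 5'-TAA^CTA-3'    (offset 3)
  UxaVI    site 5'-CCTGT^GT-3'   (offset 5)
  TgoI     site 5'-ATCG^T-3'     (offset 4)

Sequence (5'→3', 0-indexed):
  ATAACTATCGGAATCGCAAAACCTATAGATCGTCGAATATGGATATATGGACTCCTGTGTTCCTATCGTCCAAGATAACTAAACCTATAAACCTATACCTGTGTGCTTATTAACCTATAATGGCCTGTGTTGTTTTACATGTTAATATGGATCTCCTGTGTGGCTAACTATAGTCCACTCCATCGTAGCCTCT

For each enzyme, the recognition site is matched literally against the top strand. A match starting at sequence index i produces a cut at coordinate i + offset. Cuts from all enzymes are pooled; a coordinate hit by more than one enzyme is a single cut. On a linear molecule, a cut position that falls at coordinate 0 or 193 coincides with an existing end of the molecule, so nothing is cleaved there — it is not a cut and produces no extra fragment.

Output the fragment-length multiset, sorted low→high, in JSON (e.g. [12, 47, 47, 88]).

Site scan:
  FykIX AACCTATA/8: at [19, 81, 89, 111] ⇒ [27, 89, 97, 119]
  XjeVI ATATGGA/3: at [36, 44, 144] ⇒ [39, 47, 147]
  YnoVI TAACTA/3: at [1, 75, 164] ⇒ [4, 78, 167]
  UxaVI CCTGTGT/5: at [53, 97, 123, 154] ⇒ [58, 102, 128, 159]
  TgoI ATCGT/4: at [28, 64, 181] ⇒ [32, 68, 185]

Pooled cuts: [4, 27, 32, 39, 47, 58, 68, 78, 89, 97, 102, 119, 128, 147, 159, 167, 185]

Fragments:
  [0,4): 4 bp
  [4,27): 23 bp
  [27,32): 5 bp
  [32,39): 7 bp
  [39,47): 8 bp
  [47,58): 11 bp
  [58,68): 10 bp
  [68,78): 10 bp
  [78,89): 11 bp
  [89,97): 8 bp
  [97,102): 5 bp
  [102,119): 17 bp
  [119,128): 9 bp
  [128,147): 19 bp
  [147,159): 12 bp
  [159,167): 8 bp
  [167,185): 18 bp
  [185,193): 8 bp

[4,5,5,7,8,8,8,8,9,10,10,11,11,12,17,18,19,23]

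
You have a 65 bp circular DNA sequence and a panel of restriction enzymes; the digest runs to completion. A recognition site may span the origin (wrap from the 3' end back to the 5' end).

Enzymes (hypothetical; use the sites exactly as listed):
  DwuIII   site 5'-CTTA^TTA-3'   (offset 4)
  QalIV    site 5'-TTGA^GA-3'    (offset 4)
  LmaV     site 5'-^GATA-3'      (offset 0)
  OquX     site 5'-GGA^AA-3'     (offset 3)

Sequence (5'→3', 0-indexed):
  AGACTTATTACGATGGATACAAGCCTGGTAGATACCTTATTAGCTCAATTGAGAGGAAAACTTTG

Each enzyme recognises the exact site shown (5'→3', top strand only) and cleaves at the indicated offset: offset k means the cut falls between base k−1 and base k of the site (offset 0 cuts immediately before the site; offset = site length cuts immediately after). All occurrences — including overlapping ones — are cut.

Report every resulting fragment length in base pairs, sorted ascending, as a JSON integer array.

Per-enzyme occurrences:
  DwuIII CTTATTA/4: at [3, 35] ⇒ [7, 39]
  QalIV TTGAGA/4: at [48, 62] ⇒ [1, 52]
  LmaV GATA/0: at [15, 30] ⇒ [15, 30]
  OquX GGAAA/3: at [54] ⇒ [57]

Pooled cuts: [1, 7, 15, 30, 39, 52, 57]

Fragments:
  1→7: 6 bp
  7→15: 8 bp
  15→30: 15 bp
  30→39: 9 bp
  39→52: 13 bp
  52→57: 5 bp
  57→1 (wrap): 65-57+1 = 9 bp

[5,6,8,9,9,13,15]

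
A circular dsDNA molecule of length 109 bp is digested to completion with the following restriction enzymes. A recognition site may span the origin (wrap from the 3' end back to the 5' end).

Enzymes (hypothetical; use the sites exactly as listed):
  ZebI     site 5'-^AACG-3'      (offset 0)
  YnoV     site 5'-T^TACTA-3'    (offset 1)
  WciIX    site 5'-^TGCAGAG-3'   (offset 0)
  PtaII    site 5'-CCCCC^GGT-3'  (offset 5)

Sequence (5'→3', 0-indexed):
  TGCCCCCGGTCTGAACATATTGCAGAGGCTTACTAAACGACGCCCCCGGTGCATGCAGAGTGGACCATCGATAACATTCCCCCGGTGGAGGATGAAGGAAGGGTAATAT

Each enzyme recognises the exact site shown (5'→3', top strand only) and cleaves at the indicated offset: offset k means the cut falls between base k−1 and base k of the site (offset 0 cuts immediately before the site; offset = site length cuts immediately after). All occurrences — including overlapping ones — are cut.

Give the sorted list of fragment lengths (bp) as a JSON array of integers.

[5,6,10,12,13,30,33]

Per-enzyme occurrences:
  ZebI AACG/0: at [35] ⇒ [35]
  YnoV TTACTA/1: at [29] ⇒ [30]
  WciIX TGCAGAG/0: at [20, 53] ⇒ [20, 53]
  PtaII CCCCCGGT/5: at [2, 42, 78] ⇒ [7, 47, 83]

All cut coordinates (distinct, sorted): [7, 20, 30, 35, 47, 53, 83]

Fragments:
  7→20: 13 bp
  20→30: 10 bp
  30→35: 5 bp
  35→47: 12 bp
  47→53: 6 bp
  53→83: 30 bp
  83→7 (wrap): 109-83+7 = 33 bp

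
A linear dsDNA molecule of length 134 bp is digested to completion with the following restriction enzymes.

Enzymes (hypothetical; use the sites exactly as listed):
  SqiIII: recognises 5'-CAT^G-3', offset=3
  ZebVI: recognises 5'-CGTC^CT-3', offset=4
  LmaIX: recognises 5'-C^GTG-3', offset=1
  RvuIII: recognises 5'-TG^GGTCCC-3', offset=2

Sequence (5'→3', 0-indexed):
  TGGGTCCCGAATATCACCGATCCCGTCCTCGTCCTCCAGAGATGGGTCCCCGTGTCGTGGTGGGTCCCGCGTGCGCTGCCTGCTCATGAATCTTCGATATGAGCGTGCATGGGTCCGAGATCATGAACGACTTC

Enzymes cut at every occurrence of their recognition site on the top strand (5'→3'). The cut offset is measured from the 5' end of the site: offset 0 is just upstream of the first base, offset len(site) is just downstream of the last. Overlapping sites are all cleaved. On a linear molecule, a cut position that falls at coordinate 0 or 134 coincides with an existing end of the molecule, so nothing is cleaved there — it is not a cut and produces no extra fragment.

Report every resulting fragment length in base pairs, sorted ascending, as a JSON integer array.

[2,5,6,6,6,7,8,10,11,14,17,17,25]

Per-enzyme occurrences:
  SqiIII CATG/3: at [84, 107, 121] ⇒ [87, 110, 124]
  ZebVI CGTCCT/4: at [23, 29] ⇒ [27, 33]
  LmaIX CGTG/1: at [50, 55, 69, 103] ⇒ [51, 56, 70, 104]
  RvuIII TGGGTCCC/2: at [0, 42, 60] ⇒ [2, 44, 62]

All cut coordinates (distinct, sorted): [2, 27, 33, 44, 51, 56, 62, 70, 87, 104, 110, 124]

Fragments:
  [0,2): 2 bp
  [2,27): 25 bp
  [27,33): 6 bp
  [33,44): 11 bp
  [44,51): 7 bp
  [51,56): 5 bp
  [56,62): 6 bp
  [62,70): 8 bp
  [70,87): 17 bp
  [87,104): 17 bp
  [104,110): 6 bp
  [110,124): 14 bp
  [124,134): 10 bp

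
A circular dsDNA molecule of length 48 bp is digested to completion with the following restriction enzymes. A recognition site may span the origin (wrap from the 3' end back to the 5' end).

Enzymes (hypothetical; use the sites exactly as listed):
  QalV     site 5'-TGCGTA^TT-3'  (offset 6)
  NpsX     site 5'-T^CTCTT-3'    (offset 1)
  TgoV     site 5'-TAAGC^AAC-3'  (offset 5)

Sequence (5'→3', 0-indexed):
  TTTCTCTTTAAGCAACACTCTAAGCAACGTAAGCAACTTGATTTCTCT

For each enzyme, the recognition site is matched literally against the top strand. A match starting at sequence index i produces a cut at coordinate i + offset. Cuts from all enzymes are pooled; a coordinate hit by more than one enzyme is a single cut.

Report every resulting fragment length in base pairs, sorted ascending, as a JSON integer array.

[7,9,10,10,12]

Per-enzyme occurrences:
  QalV (TGCGTATT, off=6): no sites
  NpsX TCTCTT/1: at [2, 43] ⇒ [3, 44]
  TgoV TAAGCAAC/5: at [8, 20, 29] ⇒ [13, 25, 34]

All cut coordinates (distinct, sorted): [3, 13, 25, 34, 44]

Fragment lengths:
  3→13: 10 bp
  13→25: 12 bp
  25→34: 9 bp
  34→44: 10 bp
  44→3 (wrap): 48-44+3 = 7 bp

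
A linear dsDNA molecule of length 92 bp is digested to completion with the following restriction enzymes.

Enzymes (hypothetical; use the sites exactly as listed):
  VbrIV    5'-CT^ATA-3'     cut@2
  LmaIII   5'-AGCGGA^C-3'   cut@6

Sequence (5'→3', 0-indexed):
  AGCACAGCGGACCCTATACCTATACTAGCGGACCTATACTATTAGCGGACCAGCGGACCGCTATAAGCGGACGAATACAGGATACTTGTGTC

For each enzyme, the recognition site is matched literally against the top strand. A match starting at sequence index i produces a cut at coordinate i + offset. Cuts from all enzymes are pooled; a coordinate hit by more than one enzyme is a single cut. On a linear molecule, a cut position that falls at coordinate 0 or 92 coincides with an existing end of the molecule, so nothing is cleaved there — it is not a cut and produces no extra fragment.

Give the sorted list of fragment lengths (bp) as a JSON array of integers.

Site scan:
  VbrIV (CTATA, off=2): starts [13, 19, 33, 60] → cuts [15, 21, 35, 62]
  LmaIII (AGCGGAC, off=6): starts [5, 26, 43, 51, 65] → cuts [11, 32, 49, 57, 71]

All cut coordinates (distinct, sorted): [11, 15, 21, 32, 35, 49, 57, 62, 71]

Fragments:
  [0,11): 11 bp
  [11,15): 4 bp
  [15,21): 6 bp
  [21,32): 11 bp
  [32,35): 3 bp
  [35,49): 14 bp
  [49,57): 8 bp
  [57,62): 5 bp
  [62,71): 9 bp
  [71,92): 21 bp

[3,4,5,6,8,9,11,11,14,21]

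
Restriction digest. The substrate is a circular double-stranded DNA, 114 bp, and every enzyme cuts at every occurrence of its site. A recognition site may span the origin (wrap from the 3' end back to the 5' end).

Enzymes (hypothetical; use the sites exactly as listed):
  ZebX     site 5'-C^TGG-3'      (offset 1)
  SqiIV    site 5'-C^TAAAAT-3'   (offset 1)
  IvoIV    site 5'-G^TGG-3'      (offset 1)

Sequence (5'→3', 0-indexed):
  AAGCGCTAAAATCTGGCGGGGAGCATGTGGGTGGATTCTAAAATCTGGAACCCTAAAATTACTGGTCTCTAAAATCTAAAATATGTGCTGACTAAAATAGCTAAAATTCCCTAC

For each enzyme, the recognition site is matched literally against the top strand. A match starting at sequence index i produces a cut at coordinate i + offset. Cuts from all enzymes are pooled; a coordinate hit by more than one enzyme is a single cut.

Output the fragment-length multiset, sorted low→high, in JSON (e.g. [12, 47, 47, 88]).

[4,7,7,7,7,7,8,9,9,14,16,19]

Per-enzyme occurrences:
  ZebX CTGG/1: at [12, 44, 61] ⇒ [13, 45, 62]
  SqiIV CTAAAAT/1: at [5, 37, 52, 68, 75, 91, 100] ⇒ [6, 38, 53, 69, 76, 92, 101]
  IvoIV GTGG/1: at [26, 30] ⇒ [27, 31]

All cut coordinates (distinct, sorted): [6, 13, 27, 31, 38, 45, 53, 62, 69, 76, 92, 101]

Fragments:
  6→13: 7 bp
  13→27: 14 bp
  27→31: 4 bp
  31→38: 7 bp
  38→45: 7 bp
  45→53: 8 bp
  53→62: 9 bp
  62→69: 7 bp
  69→76: 7 bp
  76→92: 16 bp
  92→101: 9 bp
  101→6 (wrap): 114-101+6 = 19 bp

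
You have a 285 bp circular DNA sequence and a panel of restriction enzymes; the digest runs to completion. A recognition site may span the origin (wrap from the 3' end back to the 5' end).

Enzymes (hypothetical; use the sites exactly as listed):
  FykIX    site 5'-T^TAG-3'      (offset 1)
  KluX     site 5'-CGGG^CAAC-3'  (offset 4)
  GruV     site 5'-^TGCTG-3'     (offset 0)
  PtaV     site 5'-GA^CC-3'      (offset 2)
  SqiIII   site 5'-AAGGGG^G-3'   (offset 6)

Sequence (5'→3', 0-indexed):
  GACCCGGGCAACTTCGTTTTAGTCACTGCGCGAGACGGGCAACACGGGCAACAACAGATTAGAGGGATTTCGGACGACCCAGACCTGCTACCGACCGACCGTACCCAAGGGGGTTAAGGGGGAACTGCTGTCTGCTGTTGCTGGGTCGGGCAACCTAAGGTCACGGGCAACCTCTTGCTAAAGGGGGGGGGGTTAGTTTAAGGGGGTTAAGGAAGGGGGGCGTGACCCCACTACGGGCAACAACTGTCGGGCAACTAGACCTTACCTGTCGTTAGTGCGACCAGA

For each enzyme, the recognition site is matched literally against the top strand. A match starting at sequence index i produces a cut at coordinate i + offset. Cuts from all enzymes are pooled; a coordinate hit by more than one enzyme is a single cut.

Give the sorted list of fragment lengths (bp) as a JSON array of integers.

[4,4,6,6,6,7,7,7,7,8,8,9,9,11,11,11,12,12,12,13,13,14,14,17,18,19,20]

Scan for sites:
  FykIX TTAG/1: at [18, 58, 192, 271] ⇒ [19, 59, 193, 272]
  KluX CGGGCAAC/4: at [4, 35, 44, 146, 163, 233, 247] ⇒ [8, 39, 48, 150, 167, 237, 251]
  GruV TGCTG/0: at [125, 132, 138] ⇒ [125, 132, 138]
  PtaV GACC/2: at [0, 75, 81, 92, 96, 223, 257, 278] ⇒ [2, 77, 83, 94, 98, 225, 259, 280]
  SqiIII AAGGGGG/6: at [106, 115, 180, 199, 212] ⇒ [112, 121, 186, 205, 218]

Pooled cuts: [2, 8, 19, 39, 48, 59, 77, 83, 94, 98, 112, 121, 125, 132, 138, 150, 167, 186, 193, 205, 218, 225, 237, 251, 259, 272, 280]

Fragment lengths:
  2→8: 6 bp
  8→19: 11 bp
  19→39: 20 bp
  39→48: 9 bp
  48→59: 11 bp
  59→77: 18 bp
  77→83: 6 bp
  83→94: 11 bp
  94→98: 4 bp
  98→112: 14 bp
  112→121: 9 bp
  121→125: 4 bp
  125→132: 7 bp
  132→138: 6 bp
  138→150: 12 bp
  150→167: 17 bp
  167→186: 19 bp
  186→193: 7 bp
  193→205: 12 bp
  205→218: 13 bp
  218→225: 7 bp
  225→237: 12 bp
  237→251: 14 bp
  251→259: 8 bp
  259→272: 13 bp
  272→280: 8 bp
  280→2 (wrap): 285-280+2 = 7 bp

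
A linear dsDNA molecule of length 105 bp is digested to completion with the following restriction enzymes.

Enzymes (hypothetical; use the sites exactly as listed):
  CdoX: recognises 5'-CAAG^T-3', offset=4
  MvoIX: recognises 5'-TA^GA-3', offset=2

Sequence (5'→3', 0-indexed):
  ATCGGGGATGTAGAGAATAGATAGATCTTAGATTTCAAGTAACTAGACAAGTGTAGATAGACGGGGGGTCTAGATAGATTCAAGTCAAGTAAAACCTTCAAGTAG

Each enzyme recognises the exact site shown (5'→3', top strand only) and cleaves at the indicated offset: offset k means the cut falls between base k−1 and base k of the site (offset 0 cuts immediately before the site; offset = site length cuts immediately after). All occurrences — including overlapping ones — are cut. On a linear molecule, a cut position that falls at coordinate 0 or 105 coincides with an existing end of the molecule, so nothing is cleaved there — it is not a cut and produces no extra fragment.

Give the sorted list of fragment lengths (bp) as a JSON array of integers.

[3,4,4,4,4,5,6,6,7,7,8,9,12,13,13]

Scan for sites:
  CdoX CAAGT/4: at [35, 47, 80, 85, 98] ⇒ [39, 51, 84, 89, 102]
  MvoIX TAGA/2: at [10, 17, 21, 28, 43, 53, 57, 70, 74] ⇒ [12, 19, 23, 30, 45, 55, 59, 72, 76]

Pooled cuts: [12, 19, 23, 30, 39, 45, 51, 55, 59, 72, 76, 84, 89, 102]

Fragment lengths:
  [0,12): 12 bp
  [12,19): 7 bp
  [19,23): 4 bp
  [23,30): 7 bp
  [30,39): 9 bp
  [39,45): 6 bp
  [45,51): 6 bp
  [51,55): 4 bp
  [55,59): 4 bp
  [59,72): 13 bp
  [72,76): 4 bp
  [76,84): 8 bp
  [84,89): 5 bp
  [89,102): 13 bp
  [102,105): 3 bp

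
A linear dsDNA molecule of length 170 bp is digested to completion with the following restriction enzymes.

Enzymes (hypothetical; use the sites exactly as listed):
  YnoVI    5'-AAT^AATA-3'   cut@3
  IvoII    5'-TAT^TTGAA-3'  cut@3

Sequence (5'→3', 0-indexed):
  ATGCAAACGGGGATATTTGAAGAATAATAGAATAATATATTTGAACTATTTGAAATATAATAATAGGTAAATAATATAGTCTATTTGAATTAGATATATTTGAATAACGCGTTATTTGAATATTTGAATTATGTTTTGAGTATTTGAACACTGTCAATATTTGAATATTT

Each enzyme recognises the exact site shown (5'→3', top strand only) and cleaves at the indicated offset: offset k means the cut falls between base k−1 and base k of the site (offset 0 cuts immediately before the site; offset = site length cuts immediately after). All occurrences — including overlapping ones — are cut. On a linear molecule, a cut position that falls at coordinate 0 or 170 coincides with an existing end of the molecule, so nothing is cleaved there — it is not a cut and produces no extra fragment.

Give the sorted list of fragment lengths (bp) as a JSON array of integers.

Site scan:
  YnoVI (AATAATA, off=3): starts [22, 30, 58, 69] → cuts [25, 33, 61, 72]
  IvoII (TATTTGAA, off=3): starts [13, 37, 46, 81, 96, 112, 120, 140, 157] → cuts [16, 40, 49, 84, 99, 115, 123, 143, 160]

Pooled cuts: [16, 25, 33, 40, 49, 61, 72, 84, 99, 115, 123, 143, 160]

Fragments:
  [0,16): 16 bp
  [16,25): 9 bp
  [25,33): 8 bp
  [33,40): 7 bp
  [40,49): 9 bp
  [49,61): 12 bp
  [61,72): 11 bp
  [72,84): 12 bp
  [84,99): 15 bp
  [99,115): 16 bp
  [115,123): 8 bp
  [123,143): 20 bp
  [143,160): 17 bp
  [160,170): 10 bp

[7,8,8,9,9,10,11,12,12,15,16,16,17,20]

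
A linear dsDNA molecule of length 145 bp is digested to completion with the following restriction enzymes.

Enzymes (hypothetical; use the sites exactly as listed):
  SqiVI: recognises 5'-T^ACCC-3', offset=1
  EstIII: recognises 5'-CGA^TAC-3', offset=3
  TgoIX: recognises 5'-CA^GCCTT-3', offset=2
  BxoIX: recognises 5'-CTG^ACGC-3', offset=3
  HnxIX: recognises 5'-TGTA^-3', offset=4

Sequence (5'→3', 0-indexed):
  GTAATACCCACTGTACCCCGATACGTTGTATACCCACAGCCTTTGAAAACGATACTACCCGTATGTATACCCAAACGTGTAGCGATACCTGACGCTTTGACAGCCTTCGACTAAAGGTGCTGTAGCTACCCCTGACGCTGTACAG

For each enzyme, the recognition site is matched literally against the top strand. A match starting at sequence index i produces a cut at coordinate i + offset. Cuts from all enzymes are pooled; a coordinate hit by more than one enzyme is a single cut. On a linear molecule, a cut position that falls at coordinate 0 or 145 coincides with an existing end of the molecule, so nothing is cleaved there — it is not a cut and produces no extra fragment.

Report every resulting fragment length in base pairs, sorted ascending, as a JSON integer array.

[1,1,1,3,3,4,4,5,6,6,7,7,8,9,9,11,11,13,14,22]

Site scan:
  SqiVI (TACCC, off=1): starts [4, 13, 30, 55, 67, 126] → cuts [5, 14, 31, 56, 68, 127]
  EstIII (CGATAC, off=3): starts [18, 49, 82] → cuts [21, 52, 85]
  TgoIX (CAGCCTT, off=2): starts [36, 100] → cuts [38, 102]
  BxoIX (CTGACGC, off=3): starts [88, 131] → cuts [91, 134]
  HnxIX (TGTA, off=4): starts [11, 26, 63, 77, 120, 138] → cuts [15, 30, 67, 81, 124, 142]

All cut coordinates (distinct, sorted): [5, 14, 15, 21, 30, 31, 38, 52, 56, 67, 68, 81, 85, 91, 102, 124, 127, 134, 142]

Fragments:
  [0,5): 5 bp
  [5,14): 9 bp
  [14,15): 1 bp
  [15,21): 6 bp
  [21,30): 9 bp
  [30,31): 1 bp
  [31,38): 7 bp
  [38,52): 14 bp
  [52,56): 4 bp
  [56,67): 11 bp
  [67,68): 1 bp
  [68,81): 13 bp
  [81,85): 4 bp
  [85,91): 6 bp
  [91,102): 11 bp
  [102,124): 22 bp
  [124,127): 3 bp
  [127,134): 7 bp
  [134,142): 8 bp
  [142,145): 3 bp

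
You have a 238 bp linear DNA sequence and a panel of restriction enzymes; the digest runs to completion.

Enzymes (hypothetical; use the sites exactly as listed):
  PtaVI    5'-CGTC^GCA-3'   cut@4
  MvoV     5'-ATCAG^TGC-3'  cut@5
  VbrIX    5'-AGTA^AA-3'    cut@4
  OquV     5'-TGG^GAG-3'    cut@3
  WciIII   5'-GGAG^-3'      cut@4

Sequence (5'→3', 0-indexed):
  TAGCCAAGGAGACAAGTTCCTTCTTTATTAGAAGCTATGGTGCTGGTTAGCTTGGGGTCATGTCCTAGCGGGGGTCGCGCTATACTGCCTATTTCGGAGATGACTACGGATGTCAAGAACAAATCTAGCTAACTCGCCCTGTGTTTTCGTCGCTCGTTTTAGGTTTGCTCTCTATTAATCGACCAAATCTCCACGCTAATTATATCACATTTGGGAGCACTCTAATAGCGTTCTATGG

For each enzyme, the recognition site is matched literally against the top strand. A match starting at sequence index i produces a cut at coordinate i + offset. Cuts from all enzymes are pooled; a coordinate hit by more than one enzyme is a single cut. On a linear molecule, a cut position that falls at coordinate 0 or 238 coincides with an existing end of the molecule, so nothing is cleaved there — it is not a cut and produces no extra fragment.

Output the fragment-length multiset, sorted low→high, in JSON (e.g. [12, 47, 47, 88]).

[3,11,21,88,115]

Per-enzyme occurrences:
  PtaVI (CGTCGCA, off=4): no sites
  MvoV (ATCAGTGC, off=5): no sites
  VbrIX (AGTAAA, off=4): no sites
  OquV (TGGGAG, off=3): starts [211] → cuts [214]
  WciIII (GGAG, off=4): starts [7, 95, 213] → cuts [11, 99, 217]

All cut coordinates (distinct, sorted): [11, 99, 214, 217]

Fragments:
  [0,11): 11 bp
  [11,99): 88 bp
  [99,214): 115 bp
  [214,217): 3 bp
  [217,238): 21 bp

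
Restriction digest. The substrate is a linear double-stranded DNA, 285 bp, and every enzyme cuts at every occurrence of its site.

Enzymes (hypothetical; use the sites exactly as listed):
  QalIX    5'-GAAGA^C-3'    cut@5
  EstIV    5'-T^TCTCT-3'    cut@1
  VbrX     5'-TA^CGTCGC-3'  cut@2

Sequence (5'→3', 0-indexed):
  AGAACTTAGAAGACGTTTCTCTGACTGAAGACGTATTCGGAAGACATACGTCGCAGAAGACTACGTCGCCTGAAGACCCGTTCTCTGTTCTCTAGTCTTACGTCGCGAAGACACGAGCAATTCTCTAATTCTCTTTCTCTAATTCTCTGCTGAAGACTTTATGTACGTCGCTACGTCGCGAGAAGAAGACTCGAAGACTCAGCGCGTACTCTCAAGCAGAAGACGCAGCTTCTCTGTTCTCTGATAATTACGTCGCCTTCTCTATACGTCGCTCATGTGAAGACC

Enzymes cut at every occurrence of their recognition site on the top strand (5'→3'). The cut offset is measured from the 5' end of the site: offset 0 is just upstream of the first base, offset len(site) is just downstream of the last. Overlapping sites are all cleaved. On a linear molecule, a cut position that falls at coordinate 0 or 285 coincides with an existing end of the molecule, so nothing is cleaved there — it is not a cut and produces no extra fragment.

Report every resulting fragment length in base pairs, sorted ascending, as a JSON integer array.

[2,3,4,4,5,6,7,7,7,8,8,8,8,8,8,9,10,11,12,12,13,13,13,13,13,14,16,17,26]

Per-enzyme occurrences:
  QalIX GAAGAC/5: at [8, 26, 39, 55, 71, 106, 151, 184, 192, 218, 278] ⇒ [13, 31, 44, 60, 76, 111, 156, 189, 197, 223, 283]
  EstIV TTCTCT/1: at [16, 80, 87, 120, 128, 134, 142, 229, 236, 257] ⇒ [17, 81, 88, 121, 129, 135, 143, 230, 237, 258]
  VbrX TACGTCGC/2: at [46, 61, 98, 163, 171, 248, 264] ⇒ [48, 63, 100, 165, 173, 250, 266]

Pooled cuts: [13, 17, 31, 44, 48, 60, 63, 76, 81, 88, 100, 111, 121, 129, 135, 143, 156, 165, 173, 189, 197, 223, 230, 237, 250, 258, 266, 283]

Fragments:
  [0,13): 13 bp
  [13,17): 4 bp
  [17,31): 14 bp
  [31,44): 13 bp
  [44,48): 4 bp
  [48,60): 12 bp
  [60,63): 3 bp
  [63,76): 13 bp
  [76,81): 5 bp
  [81,88): 7 bp
  [88,100): 12 bp
  [100,111): 11 bp
  [111,121): 10 bp
  [121,129): 8 bp
  [129,135): 6 bp
  [135,143): 8 bp
  [143,156): 13 bp
  [156,165): 9 bp
  [165,173): 8 bp
  [173,189): 16 bp
  [189,197): 8 bp
  [197,223): 26 bp
  [223,230): 7 bp
  [230,237): 7 bp
  [237,250): 13 bp
  [250,258): 8 bp
  [258,266): 8 bp
  [266,283): 17 bp
  [283,285): 2 bp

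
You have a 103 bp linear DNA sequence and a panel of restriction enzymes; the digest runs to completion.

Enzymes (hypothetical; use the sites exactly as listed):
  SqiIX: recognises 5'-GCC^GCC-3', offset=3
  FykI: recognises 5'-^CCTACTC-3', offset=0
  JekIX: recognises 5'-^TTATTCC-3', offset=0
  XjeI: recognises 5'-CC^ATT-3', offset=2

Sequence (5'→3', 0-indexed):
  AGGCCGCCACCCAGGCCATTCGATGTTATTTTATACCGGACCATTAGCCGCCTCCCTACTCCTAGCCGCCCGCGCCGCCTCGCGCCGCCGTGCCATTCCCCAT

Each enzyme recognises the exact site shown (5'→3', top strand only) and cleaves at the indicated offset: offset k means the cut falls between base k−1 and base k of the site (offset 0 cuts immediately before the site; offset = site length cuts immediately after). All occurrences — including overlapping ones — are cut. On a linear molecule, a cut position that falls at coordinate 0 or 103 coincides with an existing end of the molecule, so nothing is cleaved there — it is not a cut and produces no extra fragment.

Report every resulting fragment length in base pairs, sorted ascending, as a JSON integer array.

Scan for sites:
  SqiIX (GCCGCC, off=3): starts [2, 46, 64, 73, 83] → cuts [5, 49, 67, 76, 86]
  FykI (CCTACTC, off=0): starts [54] → cuts [54]
  JekIX (TTATTCC, off=0): no sites
  XjeI (CCATT, off=2): starts [15, 40, 92] → cuts [17, 42, 94]

All cut coordinates (distinct, sorted): [5, 17, 42, 49, 54, 67, 76, 86, 94]

Fragments:
  [0,5): 5 bp
  [5,17): 12 bp
  [17,42): 25 bp
  [42,49): 7 bp
  [49,54): 5 bp
  [54,67): 13 bp
  [67,76): 9 bp
  [76,86): 10 bp
  [86,94): 8 bp
  [94,103): 9 bp

[5,5,7,8,9,9,10,12,13,25]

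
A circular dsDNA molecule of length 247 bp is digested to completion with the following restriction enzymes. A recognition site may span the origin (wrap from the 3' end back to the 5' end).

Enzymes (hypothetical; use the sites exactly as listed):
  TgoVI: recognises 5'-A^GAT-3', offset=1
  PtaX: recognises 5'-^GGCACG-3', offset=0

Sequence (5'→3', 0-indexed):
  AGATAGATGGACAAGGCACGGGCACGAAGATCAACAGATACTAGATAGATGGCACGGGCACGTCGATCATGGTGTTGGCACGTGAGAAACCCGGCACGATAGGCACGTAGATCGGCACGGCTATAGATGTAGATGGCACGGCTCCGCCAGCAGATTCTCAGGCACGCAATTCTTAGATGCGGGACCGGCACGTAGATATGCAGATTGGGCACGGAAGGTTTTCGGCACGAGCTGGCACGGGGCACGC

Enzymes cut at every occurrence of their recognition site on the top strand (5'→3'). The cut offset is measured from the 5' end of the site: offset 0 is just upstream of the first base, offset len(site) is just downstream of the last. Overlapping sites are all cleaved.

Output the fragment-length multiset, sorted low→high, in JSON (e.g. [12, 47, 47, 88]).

Per-enzyme occurrences:
  TgoVI (AGAT, off=1): starts [0, 4, 27, 35, 42, 46, 108, 124, 130, 151, 174, 193, 201] → cuts [1, 5, 28, 36, 43, 47, 109, 125, 131, 152, 175, 194, 202]
  PtaX (GGCACG, off=0): starts [14, 20, 50, 56, 76, 92, 101, 113, 134, 160, 186, 207, 223, 233, 240] → cuts [14, 20, 50, 56, 76, 92, 101, 113, 134, 160, 186, 207, 223, 233, 240]

All cut coordinates (distinct, sorted): [1, 5, 14, 20, 28, 36, 43, 47, 50, 56, 76, 92, 101, 109, 113, 125, 131, 134, 152, 160, 175, 186, 194, 202, 207, 223, 233, 240]

Fragments:
  1→5: 4 bp
  5→14: 9 bp
  14→20: 6 bp
  20→28: 8 bp
  28→36: 8 bp
  36→43: 7 bp
  43→47: 4 bp
  47→50: 3 bp
  50→56: 6 bp
  56→76: 20 bp
  76→92: 16 bp
  92→101: 9 bp
  101→109: 8 bp
  109→113: 4 bp
  113→125: 12 bp
  125→131: 6 bp
  131→134: 3 bp
  134→152: 18 bp
  152→160: 8 bp
  160→175: 15 bp
  175→186: 11 bp
  186→194: 8 bp
  194→202: 8 bp
  202→207: 5 bp
  207→223: 16 bp
  223→233: 10 bp
  233→240: 7 bp
  240→1 (wrap): 247-240+1 = 8 bp

[3,3,4,4,4,5,6,6,6,7,7,8,8,8,8,8,8,8,9,9,10,11,12,15,16,16,18,20]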